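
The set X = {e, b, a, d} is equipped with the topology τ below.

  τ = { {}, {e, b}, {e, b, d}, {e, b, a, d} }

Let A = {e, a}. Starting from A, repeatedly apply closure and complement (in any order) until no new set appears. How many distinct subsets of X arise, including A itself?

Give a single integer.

4

cl via duality: int({b, d}) = {}, so X∖{} = {e, b, a, d}
Write k for closure, c for complement:
  1. A     = {e, a}
  2. kA    = {e, b, a, d}
  3. cA    = {b, d}
  4. ckA   = {}
applying k or c yields no new set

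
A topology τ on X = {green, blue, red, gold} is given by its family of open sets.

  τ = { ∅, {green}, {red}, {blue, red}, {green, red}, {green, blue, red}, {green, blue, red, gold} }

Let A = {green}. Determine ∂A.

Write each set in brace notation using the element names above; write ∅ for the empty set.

{gold}

U open, U⊆A: ∅, {green}. int(A) = ⋃ = {green}
X∖A={blue, red, gold}, int(X∖A)={blue, red}, hence cl(A)={green, gold}
∂A: remove int from cl → {gold}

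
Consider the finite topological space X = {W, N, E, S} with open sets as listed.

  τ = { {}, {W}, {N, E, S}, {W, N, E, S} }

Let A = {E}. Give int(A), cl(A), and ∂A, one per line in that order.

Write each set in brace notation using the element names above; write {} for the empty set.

int(A) = {}
cl(A)  = {N, E, S}
∂A     = {N, E, S}

opens ⊆ A: {}; union → int = {}
complement {W, N, S}; its interior {W}; cl(A) = X∖{W} = {N, E, S}
boundary = {N, E, S} ∖ {} = {N, E, S}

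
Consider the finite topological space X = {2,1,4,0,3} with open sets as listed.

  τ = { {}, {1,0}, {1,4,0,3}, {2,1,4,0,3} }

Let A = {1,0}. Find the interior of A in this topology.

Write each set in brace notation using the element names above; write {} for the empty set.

{1,0}

open subsets of A: {}, {1,0}; so int(A) = {1,0}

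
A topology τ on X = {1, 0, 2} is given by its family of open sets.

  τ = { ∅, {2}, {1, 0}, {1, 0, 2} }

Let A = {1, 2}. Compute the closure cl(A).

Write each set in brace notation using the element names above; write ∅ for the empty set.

{1, 0, 2}

cl via duality: int({0}) = ∅, so X∖∅ = {1, 0, 2}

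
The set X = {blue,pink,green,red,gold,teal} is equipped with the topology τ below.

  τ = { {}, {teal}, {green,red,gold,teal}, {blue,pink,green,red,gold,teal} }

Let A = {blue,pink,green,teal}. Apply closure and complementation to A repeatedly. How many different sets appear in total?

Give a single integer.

6

closure: X∖int(X∖A) = X∖{} = {blue,pink,green,red,gold,teal}
Let k=closure and c=complement:
  1. A     = {blue,pink,green,teal}
  2. kA    = {blue,pink,green,red,gold,teal}
  3. cA    = {red,gold}
  4. ckA   = {}
  5. kcA   = {blue,pink,green,red,gold}
  6. ckcA  = {teal}
— saturated at 6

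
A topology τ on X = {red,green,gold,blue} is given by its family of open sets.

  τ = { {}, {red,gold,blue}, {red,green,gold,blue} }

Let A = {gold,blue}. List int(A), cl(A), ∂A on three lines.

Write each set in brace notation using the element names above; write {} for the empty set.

U open, U⊆A: {}. int(A) = ⋃ = {}
X∖A={red,green}, int(X∖A)={}, hence cl(A)={red,green,gold,blue}
∂A: remove int from cl → {red,green,gold,blue}

int(A) = {}
cl(A)  = {red,green,gold,blue}
∂A     = {red,green,gold,blue}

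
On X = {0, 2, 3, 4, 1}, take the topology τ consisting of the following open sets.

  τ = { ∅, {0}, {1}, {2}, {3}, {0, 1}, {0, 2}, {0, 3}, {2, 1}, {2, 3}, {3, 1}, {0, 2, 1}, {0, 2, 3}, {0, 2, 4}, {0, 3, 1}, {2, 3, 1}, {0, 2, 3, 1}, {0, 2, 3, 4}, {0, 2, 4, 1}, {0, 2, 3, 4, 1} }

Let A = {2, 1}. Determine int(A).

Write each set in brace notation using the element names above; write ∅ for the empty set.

U open, U⊆A: ∅, {1}, {2}, {2, 1}. int(A) = ⋃ = {2, 1}

{2, 1}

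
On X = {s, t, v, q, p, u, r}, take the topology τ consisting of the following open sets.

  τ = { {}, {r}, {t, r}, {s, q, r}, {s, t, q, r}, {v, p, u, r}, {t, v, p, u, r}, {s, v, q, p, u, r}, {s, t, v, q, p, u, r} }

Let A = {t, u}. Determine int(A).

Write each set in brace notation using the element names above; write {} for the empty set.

opens ⊆ A: {}; union → int = {}

{}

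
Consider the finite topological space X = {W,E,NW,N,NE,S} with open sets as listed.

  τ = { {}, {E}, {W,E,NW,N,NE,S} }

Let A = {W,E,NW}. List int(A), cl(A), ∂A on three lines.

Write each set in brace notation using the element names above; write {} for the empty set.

int(A) = {E}
cl(A)  = {W,E,NW,N,NE,S}
∂A     = {W,NW,N,NE,S}

open subsets of A: {}, {E}; so int(A) = {E}
closure: X∖int(X∖A) = X∖{} = {W,E,NW,N,NE,S}
∂A = {W,E,NW,N,NE,S} minus {E} = {W,NW,N,NE,S}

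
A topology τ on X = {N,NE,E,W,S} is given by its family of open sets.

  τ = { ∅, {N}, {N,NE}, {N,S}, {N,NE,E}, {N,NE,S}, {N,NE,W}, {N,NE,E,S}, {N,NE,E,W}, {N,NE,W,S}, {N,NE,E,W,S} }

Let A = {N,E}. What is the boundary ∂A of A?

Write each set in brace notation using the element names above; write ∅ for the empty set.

opens ⊆ A: ∅, {N}; union → int = {N}
complement {NE,W,S}; its interior ∅; cl(A) = X∖∅ = {N,NE,E,W,S}
boundary = {N,NE,E,W,S} ∖ {N} = {NE,E,W,S}

{NE,E,W,S}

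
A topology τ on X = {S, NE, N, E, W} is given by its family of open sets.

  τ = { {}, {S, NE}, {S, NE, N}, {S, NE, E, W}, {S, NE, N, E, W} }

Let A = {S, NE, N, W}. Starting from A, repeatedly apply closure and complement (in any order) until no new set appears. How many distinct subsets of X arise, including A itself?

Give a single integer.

6

X∖A={E}, int(X∖A)={}, hence cl(A)={S, NE, N, E, W}
Orbit (k=closure, c=complement):
  1. A     = {S, NE, N, W}
  2. kA    = {S, NE, N, E, W}
  3. cA    = {E}
  4. ckA   = {}
  5. kcA   = {E, W}
  6. ckcA  = {S, NE, N}
(closed under both — stop)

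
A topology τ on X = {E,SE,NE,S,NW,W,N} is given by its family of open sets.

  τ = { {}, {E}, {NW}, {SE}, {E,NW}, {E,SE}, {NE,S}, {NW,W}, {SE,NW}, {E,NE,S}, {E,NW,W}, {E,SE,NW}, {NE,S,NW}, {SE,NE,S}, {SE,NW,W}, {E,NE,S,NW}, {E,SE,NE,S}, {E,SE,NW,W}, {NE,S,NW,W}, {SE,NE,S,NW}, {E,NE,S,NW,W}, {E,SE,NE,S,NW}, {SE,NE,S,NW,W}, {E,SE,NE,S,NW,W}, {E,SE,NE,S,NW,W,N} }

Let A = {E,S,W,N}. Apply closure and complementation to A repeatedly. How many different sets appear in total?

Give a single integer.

X∖A={SE,NE,NW}, int(X∖A)={SE,NW}, hence cl(A)={E,NE,S,W,N}
Orbit (k=closure, c=complement):
  1. A     = {E,S,W,N}
  2. kA    = {E,NE,S,W,N}
  3. cA    = {SE,NE,NW}
  4. ckA   = {SE,NW}
  5. kcA   = {SE,NE,S,NW,W,N}
  6. kckA  = {SE,NW,W,N}
  7. ckcA  = {E}
  8. ckckA = {E,NE,S}
  9. kckcA = {E,N}
  10. kckckA = {E,NE,S,N}
  11. ckckcA = {SE,NE,S,NW,W}
  12. ckckckA = {SE,NW,W}
(closed under both — stop)

12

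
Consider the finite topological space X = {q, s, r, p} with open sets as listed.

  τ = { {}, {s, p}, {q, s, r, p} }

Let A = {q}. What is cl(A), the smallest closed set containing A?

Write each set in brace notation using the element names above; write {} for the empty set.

{q, r}

X∖A={s, r, p}, int(X∖A)={s, p}, hence cl(A)={q, r}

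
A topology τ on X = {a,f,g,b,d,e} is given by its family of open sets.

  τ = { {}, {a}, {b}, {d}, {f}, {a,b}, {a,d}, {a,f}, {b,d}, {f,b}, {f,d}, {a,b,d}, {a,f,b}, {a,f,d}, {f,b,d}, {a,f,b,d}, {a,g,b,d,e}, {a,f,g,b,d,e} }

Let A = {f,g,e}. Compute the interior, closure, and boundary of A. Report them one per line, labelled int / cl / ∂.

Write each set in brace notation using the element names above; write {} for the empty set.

int(A) = {f}
cl(A)  = {f,g,e}
∂A     = {g,e}

open subsets of A: {}, {f}; so int(A) = {f}
closure: X∖int(X∖A) = X∖{a,b,d} = {f,g,e}
∂A = {f,g,e} minus {f} = {g,e}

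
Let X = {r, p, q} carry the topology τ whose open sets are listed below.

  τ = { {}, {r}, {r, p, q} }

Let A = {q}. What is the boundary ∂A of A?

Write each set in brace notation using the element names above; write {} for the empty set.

U open, U⊆A: {}. int(A) = ⋃ = {}
X∖A={r, p}, int(X∖A)={r}, hence cl(A)={p, q}
∂A: remove int from cl → {p, q}

{p, q}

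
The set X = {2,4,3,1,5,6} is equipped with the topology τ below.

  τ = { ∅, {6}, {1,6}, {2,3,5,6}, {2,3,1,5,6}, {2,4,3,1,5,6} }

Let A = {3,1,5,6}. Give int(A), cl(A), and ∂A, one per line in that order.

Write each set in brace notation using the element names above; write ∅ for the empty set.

int(A) = {1,6}
cl(A)  = {2,4,3,1,5,6}
∂A     = {2,4,3,5}

U open, U⊆A: ∅, {6}, {1,6}. int(A) = ⋃ = {1,6}
X∖A={2,4}, int(X∖A)=∅, hence cl(A)={2,4,3,1,5,6}
∂A: remove int from cl → {2,4,3,5}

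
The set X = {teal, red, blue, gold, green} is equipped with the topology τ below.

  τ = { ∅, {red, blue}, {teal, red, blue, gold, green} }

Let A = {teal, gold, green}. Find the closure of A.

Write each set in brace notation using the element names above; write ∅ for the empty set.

X∖A={red, blue}, int(X∖A)={red, blue}, hence cl(A)={teal, gold, green}

{teal, gold, green}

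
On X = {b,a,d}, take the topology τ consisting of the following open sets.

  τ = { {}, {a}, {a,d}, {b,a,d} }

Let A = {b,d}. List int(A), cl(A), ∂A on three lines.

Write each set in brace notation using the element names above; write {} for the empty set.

int(A) = {}
cl(A)  = {b,d}
∂A     = {b,d}

interior: largest open inside A is {} (from {})
cl via duality: int({a}) = {a}, so X∖{a} = {b,d}
cl∖int = {b,d}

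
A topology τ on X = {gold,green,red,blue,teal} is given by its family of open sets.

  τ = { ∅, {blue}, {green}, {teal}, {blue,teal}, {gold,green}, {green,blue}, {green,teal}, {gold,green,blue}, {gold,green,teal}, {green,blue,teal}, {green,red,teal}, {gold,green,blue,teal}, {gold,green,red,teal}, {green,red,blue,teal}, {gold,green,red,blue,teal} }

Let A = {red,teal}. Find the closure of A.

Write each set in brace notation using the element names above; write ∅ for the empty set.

X∖A={gold,green,blue}, int(X∖A)={gold,green,blue}, hence cl(A)={red,teal}

{red,teal}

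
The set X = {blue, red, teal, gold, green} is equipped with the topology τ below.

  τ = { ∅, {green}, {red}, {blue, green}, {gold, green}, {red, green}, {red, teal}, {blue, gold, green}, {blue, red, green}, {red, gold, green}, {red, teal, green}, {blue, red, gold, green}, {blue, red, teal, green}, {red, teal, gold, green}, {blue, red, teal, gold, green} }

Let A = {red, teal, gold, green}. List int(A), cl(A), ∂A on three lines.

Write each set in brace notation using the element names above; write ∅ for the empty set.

opens ⊆ A: ∅, {red}, {green}, {gold, green}, {red, teal}, {red, green}, {red, teal, green}, {red, gold, green}, {red, teal, gold, green}; union → int = {red, teal, gold, green}
complement {blue}; its interior ∅; cl(A) = X∖∅ = {blue, red, teal, gold, green}
boundary = {blue, red, teal, gold, green} ∖ {red, teal, gold, green} = {blue}

int(A) = {red, teal, gold, green}
cl(A)  = {blue, red, teal, gold, green}
∂A     = {blue}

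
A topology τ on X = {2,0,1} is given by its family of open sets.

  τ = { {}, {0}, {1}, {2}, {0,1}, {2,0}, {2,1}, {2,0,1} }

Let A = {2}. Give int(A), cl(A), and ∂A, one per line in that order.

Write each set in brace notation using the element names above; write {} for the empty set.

open subsets of A: {}, {2}; so int(A) = {2}
closure: X∖int(X∖A) = X∖{0,1} = {2}
∂A = {2} minus {2} = {}

int(A) = {2}
cl(A)  = {2}
∂A     = {}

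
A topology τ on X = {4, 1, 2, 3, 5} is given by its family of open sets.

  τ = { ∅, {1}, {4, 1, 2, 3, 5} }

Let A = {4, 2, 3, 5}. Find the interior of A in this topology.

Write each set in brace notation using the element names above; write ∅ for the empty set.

opens ⊆ A: ∅; union → int = ∅

∅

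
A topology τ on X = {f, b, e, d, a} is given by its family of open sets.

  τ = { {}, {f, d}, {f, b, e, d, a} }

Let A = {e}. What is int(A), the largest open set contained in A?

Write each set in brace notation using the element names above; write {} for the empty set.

{}

open subsets of A: {}; so int(A) = {}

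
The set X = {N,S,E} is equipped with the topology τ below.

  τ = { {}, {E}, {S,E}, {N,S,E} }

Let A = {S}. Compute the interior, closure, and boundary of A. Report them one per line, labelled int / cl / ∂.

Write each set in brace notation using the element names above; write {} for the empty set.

int(A) = {}
cl(A)  = {N,S}
∂A     = {N,S}

open subsets of A: {}; so int(A) = {}
closure: X∖int(X∖A) = X∖{E} = {N,S}
∂A = {N,S} minus {} = {N,S}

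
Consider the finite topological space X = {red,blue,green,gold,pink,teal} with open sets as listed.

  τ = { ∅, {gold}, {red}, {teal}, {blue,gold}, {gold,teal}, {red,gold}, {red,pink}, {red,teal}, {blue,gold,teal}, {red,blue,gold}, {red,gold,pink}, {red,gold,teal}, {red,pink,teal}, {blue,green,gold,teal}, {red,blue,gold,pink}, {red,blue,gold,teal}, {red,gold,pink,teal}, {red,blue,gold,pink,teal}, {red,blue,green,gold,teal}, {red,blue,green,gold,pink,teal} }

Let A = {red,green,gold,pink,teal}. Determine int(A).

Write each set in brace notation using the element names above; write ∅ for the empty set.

open subsets of A: ∅, {gold}, {red}, {teal}, {red,gold}, {red,pink}, {gold,teal}, {red,teal}, {red,pink,teal}, {red,gold,teal}, {red,gold,pink}, {red,gold,pink,teal}; so int(A) = {red,gold,pink,teal}

{red,gold,pink,teal}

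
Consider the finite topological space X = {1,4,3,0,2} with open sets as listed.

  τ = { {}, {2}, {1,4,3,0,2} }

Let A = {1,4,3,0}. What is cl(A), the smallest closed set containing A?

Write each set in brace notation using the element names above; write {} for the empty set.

{1,4,3,0}

cl via duality: int({2}) = {2}, so X∖{2} = {1,4,3,0}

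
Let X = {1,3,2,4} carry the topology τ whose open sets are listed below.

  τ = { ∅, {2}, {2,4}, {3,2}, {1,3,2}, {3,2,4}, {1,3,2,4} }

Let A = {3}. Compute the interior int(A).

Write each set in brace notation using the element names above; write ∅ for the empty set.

∅

opens ⊆ A: ∅; union → int = ∅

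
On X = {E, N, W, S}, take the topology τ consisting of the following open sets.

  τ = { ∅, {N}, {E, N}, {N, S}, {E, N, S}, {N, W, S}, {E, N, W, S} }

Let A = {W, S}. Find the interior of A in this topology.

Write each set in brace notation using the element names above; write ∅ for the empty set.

∅

opens ⊆ A: ∅; union → int = ∅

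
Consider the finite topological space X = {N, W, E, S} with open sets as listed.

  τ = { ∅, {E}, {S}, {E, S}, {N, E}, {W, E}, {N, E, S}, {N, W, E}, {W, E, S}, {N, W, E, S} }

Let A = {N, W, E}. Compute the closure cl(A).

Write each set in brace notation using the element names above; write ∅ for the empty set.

{N, W, E}

closure: X∖int(X∖A) = X∖{S} = {N, W, E}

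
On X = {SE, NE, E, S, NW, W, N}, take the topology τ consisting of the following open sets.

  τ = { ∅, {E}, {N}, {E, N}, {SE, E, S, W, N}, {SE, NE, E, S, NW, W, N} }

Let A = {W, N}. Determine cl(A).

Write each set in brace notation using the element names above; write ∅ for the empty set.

{SE, NE, S, NW, W, N}

X∖A={SE, NE, E, S, NW}, int(X∖A)={E}, hence cl(A)={SE, NE, S, NW, W, N}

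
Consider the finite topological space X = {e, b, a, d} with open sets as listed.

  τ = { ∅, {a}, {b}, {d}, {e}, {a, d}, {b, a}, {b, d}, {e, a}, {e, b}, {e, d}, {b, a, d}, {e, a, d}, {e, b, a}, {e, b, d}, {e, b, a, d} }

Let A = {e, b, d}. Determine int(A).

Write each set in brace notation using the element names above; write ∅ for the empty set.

{e, b, d}

interior: largest open inside A is {e, b, d} (from ∅, {b}, {e}, {d}, {e, d}, {b, d}, {e, b}, {e, b, d})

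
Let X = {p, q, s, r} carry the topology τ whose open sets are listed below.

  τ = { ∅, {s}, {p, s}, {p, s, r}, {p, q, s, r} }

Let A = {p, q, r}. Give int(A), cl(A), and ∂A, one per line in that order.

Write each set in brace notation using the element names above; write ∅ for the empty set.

int(A) = ∅
cl(A)  = {p, q, r}
∂A     = {p, q, r}

opens ⊆ A: ∅; union → int = ∅
complement {s}; its interior {s}; cl(A) = X∖{s} = {p, q, r}
boundary = {p, q, r} ∖ ∅ = {p, q, r}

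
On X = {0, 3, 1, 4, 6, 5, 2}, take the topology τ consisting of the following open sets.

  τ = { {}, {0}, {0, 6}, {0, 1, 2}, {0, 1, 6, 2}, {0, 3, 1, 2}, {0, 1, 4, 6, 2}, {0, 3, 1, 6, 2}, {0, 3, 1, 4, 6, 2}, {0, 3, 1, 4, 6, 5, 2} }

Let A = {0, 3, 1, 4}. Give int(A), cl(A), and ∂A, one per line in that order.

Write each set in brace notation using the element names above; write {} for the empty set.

int(A) = {0}
cl(A)  = {0, 3, 1, 4, 6, 5, 2}
∂A     = {3, 1, 4, 6, 5, 2}

interior: largest open inside A is {0} (from {}, {0})
cl via duality: int({6, 5, 2}) = {}, so X∖{} = {0, 3, 1, 4, 6, 5, 2}
cl∖int = {3, 1, 4, 6, 5, 2}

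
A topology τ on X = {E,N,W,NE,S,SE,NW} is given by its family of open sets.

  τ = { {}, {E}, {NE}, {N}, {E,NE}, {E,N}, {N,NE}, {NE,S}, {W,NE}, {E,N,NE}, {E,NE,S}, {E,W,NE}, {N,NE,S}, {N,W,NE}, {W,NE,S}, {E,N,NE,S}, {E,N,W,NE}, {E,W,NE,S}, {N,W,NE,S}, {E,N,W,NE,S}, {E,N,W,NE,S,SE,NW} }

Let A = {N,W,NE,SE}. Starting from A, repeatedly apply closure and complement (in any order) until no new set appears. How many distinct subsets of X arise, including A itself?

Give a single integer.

cl via duality: int({E,S,NW}) = {E}, so X∖{E} = {N,W,NE,S,SE,NW}
Write k for closure, c for complement:
  1. A     = {N,W,NE,SE}
  2. kA    = {N,W,NE,S,SE,NW}
  3. cA    = {E,S,NW}
  4. ckA   = {E}
  5. kcA   = {E,S,SE,NW}
  6. kckA  = {E,SE,NW}
  7. ckcA  = {N,W,NE}
  8. ckckA = {N,W,NE,S}
applying k or c yields no new set

8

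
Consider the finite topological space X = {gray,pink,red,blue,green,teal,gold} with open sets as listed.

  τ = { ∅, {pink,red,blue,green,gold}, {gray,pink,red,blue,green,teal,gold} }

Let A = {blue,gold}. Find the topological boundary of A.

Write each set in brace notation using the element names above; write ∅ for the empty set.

interior: largest open inside A is ∅ (from ∅)
cl via duality: int({gray,pink,red,green,teal}) = ∅, so X∖∅ = {gray,pink,red,blue,green,teal,gold}
cl∖int = {gray,pink,red,blue,green,teal,gold}

{gray,pink,red,blue,green,teal,gold}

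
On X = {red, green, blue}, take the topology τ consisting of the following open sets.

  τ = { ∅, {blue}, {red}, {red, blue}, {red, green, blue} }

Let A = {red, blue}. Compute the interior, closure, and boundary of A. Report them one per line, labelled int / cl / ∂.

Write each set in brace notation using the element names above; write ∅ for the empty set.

U open, U⊆A: ∅, {red}, {blue}, {red, blue}. int(A) = ⋃ = {red, blue}
X∖A={green}, int(X∖A)=∅, hence cl(A)={red, green, blue}
∂A: remove int from cl → {green}

int(A) = {red, blue}
cl(A)  = {red, green, blue}
∂A     = {green}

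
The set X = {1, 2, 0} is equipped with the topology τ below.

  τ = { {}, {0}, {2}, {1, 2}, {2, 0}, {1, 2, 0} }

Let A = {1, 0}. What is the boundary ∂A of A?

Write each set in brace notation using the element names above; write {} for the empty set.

{1}

interior: largest open inside A is {0} (from {}, {0})
cl via duality: int({2}) = {2}, so X∖{2} = {1, 0}
cl∖int = {1}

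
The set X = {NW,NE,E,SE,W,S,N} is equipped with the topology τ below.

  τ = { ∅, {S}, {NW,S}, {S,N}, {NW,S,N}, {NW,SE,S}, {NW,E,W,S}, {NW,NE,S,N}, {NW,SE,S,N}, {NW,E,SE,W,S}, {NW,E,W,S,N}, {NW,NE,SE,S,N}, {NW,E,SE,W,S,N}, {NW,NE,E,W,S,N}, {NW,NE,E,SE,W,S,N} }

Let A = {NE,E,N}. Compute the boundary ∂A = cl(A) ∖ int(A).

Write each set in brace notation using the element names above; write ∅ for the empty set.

{NE,E,W,N}

U open, U⊆A: ∅. int(A) = ⋃ = ∅
X∖A={NW,SE,W,S}, int(X∖A)={NW,SE,S}, hence cl(A)={NE,E,W,N}
∂A: remove int from cl → {NE,E,W,N}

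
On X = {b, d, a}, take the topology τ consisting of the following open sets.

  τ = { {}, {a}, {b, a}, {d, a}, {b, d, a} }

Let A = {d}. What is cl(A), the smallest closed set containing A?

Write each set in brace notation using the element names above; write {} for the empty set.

closure: X∖int(X∖A) = X∖{b, a} = {d}

{d}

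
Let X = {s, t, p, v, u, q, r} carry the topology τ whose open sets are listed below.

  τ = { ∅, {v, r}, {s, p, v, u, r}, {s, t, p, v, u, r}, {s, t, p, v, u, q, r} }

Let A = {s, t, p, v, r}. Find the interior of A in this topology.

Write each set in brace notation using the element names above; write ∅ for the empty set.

interior: largest open inside A is {v, r} (from ∅, {v, r})

{v, r}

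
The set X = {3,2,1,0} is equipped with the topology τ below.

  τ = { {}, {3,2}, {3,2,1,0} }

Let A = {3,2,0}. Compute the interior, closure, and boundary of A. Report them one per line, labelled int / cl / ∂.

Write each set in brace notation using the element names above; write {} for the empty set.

int(A) = {3,2}
cl(A)  = {3,2,1,0}
∂A     = {1,0}

opens ⊆ A: {}, {3,2}; union → int = {3,2}
complement {1}; its interior {}; cl(A) = X∖{} = {3,2,1,0}
boundary = {3,2,1,0} ∖ {3,2} = {1,0}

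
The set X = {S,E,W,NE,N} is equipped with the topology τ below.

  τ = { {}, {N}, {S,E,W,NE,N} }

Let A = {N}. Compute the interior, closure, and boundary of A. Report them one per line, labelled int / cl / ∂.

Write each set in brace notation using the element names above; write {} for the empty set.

int(A) = {N}
cl(A)  = {S,E,W,NE,N}
∂A     = {S,E,W,NE}

open subsets of A: {}, {N}; so int(A) = {N}
closure: X∖int(X∖A) = X∖{} = {S,E,W,NE,N}
∂A = {S,E,W,NE,N} minus {N} = {S,E,W,NE}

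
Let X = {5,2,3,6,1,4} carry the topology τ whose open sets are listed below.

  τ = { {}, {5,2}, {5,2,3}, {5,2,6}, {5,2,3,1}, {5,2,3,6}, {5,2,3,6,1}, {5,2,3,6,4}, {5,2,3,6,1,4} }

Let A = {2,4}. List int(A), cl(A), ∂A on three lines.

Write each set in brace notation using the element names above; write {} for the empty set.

int(A) = {}
cl(A)  = {5,2,3,6,1,4}
∂A     = {5,2,3,6,1,4}

U open, U⊆A: {}. int(A) = ⋃ = {}
X∖A={5,3,6,1}, int(X∖A)={}, hence cl(A)={5,2,3,6,1,4}
∂A: remove int from cl → {5,2,3,6,1,4}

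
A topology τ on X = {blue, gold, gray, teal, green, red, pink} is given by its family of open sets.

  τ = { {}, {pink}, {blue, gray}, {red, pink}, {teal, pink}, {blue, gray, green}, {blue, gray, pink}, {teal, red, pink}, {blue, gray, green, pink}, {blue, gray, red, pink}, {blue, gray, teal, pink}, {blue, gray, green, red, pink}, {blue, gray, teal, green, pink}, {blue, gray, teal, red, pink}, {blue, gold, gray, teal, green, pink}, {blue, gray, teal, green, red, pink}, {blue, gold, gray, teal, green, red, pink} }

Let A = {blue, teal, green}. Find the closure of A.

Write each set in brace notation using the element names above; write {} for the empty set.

cl via duality: int({gold, gray, red, pink}) = {red, pink}, so X∖{red, pink} = {blue, gold, gray, teal, green}

{blue, gold, gray, teal, green}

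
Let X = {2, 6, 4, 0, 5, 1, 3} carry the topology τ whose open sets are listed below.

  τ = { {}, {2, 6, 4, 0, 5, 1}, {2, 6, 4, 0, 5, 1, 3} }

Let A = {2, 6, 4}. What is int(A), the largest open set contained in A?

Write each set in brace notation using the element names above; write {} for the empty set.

{}

open subsets of A: {}; so int(A) = {}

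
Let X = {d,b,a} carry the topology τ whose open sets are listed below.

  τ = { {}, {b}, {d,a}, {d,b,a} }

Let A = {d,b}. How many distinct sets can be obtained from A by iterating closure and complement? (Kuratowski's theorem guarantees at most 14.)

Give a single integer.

6

complement {a}; its interior {}; cl(A) = X∖{} = {d,b,a}
With k = closure, c = complement:
  1. A     = {d,b}
  2. kA    = {d,b,a}
  3. cA    = {a}
  4. ckA   = {}
  5. kcA   = {d,a}
  6. ckcA  = {b}
k, c of each give nothing new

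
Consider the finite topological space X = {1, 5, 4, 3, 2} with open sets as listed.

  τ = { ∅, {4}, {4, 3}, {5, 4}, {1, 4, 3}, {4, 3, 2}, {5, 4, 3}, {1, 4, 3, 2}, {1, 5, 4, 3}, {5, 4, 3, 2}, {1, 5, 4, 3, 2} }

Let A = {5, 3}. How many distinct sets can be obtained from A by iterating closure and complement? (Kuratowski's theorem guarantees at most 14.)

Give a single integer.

X∖A={1, 4, 2}, int(X∖A)={4}, hence cl(A)={1, 5, 3, 2}
Orbit (k=closure, c=complement):
  1. A     = {5, 3}
  2. kA    = {1, 5, 3, 2}
  3. cA    = {1, 4, 2}
  4. ckA   = {4}
  5. kcA   = {1, 5, 4, 3, 2}
  6. ckcA  = ∅
(closed under both — stop)

6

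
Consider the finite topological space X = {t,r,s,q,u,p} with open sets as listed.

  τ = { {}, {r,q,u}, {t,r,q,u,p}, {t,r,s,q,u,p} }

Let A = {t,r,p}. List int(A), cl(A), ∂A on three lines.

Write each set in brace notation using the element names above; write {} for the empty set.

interior: largest open inside A is {} (from {})
cl via duality: int({s,q,u}) = {}, so X∖{} = {t,r,s,q,u,p}
cl∖int = {t,r,s,q,u,p}

int(A) = {}
cl(A)  = {t,r,s,q,u,p}
∂A     = {t,r,s,q,u,p}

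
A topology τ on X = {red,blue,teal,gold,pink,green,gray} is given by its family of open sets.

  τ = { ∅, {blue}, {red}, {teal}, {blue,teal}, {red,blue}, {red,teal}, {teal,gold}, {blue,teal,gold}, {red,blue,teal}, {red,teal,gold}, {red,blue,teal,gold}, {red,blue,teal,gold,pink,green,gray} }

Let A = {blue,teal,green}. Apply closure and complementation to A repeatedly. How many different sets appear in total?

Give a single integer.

cl via duality: int({red,gold,pink,gray}) = {red}, so X∖{red} = {blue,teal,gold,pink,green,gray}
Write k for closure, c for complement:
  1. A     = {blue,teal,green}
  2. kA    = {blue,teal,gold,pink,green,gray}
  3. cA    = {red,gold,pink,gray}
  4. ckA   = {red}
  5. kcA   = {red,gold,pink,green,gray}
  6. kckA  = {red,pink,green,gray}
  7. ckcA  = {blue,teal}
  8. ckckA = {blue,teal,gold}
applying k or c yields no new set

8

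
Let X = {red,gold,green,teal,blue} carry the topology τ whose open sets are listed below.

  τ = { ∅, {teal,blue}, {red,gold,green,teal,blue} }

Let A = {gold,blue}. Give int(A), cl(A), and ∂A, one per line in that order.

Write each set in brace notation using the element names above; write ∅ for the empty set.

int(A) = ∅
cl(A)  = {red,gold,green,teal,blue}
∂A     = {red,gold,green,teal,blue}

open subsets of A: ∅; so int(A) = ∅
closure: X∖int(X∖A) = X∖∅ = {red,gold,green,teal,blue}
∂A = {red,gold,green,teal,blue} minus ∅ = {red,gold,green,teal,blue}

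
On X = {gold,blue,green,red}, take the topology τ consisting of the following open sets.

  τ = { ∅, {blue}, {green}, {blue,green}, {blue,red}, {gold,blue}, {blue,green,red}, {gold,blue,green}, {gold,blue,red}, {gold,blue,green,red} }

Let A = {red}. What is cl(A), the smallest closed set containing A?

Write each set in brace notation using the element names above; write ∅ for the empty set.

X∖A={gold,blue,green}, int(X∖A)={gold,blue,green}, hence cl(A)={red}

{red}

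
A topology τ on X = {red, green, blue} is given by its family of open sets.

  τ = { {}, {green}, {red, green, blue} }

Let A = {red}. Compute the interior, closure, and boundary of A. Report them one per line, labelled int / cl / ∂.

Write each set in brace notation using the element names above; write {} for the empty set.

int(A) = {}
cl(A)  = {red, blue}
∂A     = {red, blue}

interior: largest open inside A is {} (from {})
cl via duality: int({green, blue}) = {green}, so X∖{green} = {red, blue}
cl∖int = {red, blue}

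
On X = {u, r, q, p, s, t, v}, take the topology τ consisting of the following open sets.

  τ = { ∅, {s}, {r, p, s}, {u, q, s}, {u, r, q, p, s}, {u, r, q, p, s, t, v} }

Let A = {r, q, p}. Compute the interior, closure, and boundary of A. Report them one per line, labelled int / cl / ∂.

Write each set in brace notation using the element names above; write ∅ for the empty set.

int(A) = ∅
cl(A)  = {u, r, q, p, t, v}
∂A     = {u, r, q, p, t, v}

interior: largest open inside A is ∅ (from ∅)
cl via duality: int({u, s, t, v}) = {s}, so X∖{s} = {u, r, q, p, t, v}
cl∖int = {u, r, q, p, t, v}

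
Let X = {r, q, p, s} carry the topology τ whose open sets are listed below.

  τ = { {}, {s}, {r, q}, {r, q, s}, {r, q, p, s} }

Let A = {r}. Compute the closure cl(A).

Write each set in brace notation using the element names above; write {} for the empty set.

complement {q, p, s}; its interior {s}; cl(A) = X∖{s} = {r, q, p}

{r, q, p}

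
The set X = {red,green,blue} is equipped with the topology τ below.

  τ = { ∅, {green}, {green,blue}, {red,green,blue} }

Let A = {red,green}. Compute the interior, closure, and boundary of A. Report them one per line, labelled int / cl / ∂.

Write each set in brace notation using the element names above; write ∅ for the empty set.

int(A) = {green}
cl(A)  = {red,green,blue}
∂A     = {red,blue}

opens ⊆ A: ∅, {green}; union → int = {green}
complement {blue}; its interior ∅; cl(A) = X∖∅ = {red,green,blue}
boundary = {red,green,blue} ∖ {green} = {red,blue}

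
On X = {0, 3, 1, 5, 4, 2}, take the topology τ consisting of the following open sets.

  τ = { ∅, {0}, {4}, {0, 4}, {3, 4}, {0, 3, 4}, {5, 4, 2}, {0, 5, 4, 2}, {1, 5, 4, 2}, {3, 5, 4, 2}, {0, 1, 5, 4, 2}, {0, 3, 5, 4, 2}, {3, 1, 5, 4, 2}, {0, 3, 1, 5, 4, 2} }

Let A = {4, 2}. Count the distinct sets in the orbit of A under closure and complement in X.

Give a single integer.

cl via duality: int({0, 3, 1, 5}) = {0}, so X∖{0} = {3, 1, 5, 4, 2}
Write k for closure, c for complement:
  1. A     = {4, 2}
  2. kA    = {3, 1, 5, 4, 2}
  3. cA    = {0, 3, 1, 5}
  4. ckA   = {0}
  5. kcA   = {0, 3, 1, 5, 2}
  6. ckcA  = {4}
applying k or c yields no new set

6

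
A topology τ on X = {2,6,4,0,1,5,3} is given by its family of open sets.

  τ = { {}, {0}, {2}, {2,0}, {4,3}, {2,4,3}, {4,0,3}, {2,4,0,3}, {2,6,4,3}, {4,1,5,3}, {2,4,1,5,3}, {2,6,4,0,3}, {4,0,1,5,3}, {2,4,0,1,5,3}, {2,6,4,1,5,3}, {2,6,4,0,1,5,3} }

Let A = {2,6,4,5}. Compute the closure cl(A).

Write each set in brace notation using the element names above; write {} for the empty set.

complement {0,1,3}; its interior {0}; cl(A) = X∖{0} = {2,6,4,1,5,3}

{2,6,4,1,5,3}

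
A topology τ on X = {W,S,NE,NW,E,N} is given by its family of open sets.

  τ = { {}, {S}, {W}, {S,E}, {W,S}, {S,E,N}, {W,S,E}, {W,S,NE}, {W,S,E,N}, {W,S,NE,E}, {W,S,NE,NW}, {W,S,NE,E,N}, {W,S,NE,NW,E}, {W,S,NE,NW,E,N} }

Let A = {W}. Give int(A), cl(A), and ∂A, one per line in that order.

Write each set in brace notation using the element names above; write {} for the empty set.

U open, U⊆A: {}, {W}. int(A) = ⋃ = {W}
X∖A={S,NE,NW,E,N}, int(X∖A)={S,E,N}, hence cl(A)={W,NE,NW}
∂A: remove int from cl → {NE,NW}

int(A) = {W}
cl(A)  = {W,NE,NW}
∂A     = {NE,NW}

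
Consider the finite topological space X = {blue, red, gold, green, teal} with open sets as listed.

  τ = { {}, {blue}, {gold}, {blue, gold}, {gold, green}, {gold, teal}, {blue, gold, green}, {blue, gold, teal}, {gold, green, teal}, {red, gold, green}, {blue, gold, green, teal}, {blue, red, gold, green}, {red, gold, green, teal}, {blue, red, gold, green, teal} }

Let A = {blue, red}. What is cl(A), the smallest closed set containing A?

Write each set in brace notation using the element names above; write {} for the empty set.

{blue, red}

X∖A={gold, green, teal}, int(X∖A)={gold, green, teal}, hence cl(A)={blue, red}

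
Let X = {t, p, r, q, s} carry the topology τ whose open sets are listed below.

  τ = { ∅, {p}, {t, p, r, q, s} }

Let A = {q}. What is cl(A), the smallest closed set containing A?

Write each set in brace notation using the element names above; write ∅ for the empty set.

closure: X∖int(X∖A) = X∖{p} = {t, r, q, s}

{t, r, q, s}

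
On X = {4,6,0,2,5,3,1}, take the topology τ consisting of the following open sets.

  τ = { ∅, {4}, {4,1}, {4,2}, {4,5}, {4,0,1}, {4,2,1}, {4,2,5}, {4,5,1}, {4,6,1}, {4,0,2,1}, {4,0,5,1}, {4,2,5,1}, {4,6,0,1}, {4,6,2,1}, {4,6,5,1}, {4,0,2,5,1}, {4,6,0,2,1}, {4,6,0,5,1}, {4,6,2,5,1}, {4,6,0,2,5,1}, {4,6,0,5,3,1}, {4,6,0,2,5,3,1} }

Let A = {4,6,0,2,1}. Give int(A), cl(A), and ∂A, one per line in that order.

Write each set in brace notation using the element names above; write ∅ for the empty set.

int(A) = {4,6,0,2,1}
cl(A)  = {4,6,0,2,5,3,1}
∂A     = {5,3}

opens ⊆ A: ∅, {4}, {4,2}, {4,1}, {4,0,1}, {4,2,1}, {4,6,1}, {4,0,2,1}, {4,6,2,1}, {4,6,0,1}, {4,6,0,2,1}; union → int = {4,6,0,2,1}
complement {5,3}; its interior ∅; cl(A) = X∖∅ = {4,6,0,2,5,3,1}
boundary = {4,6,0,2,5,3,1} ∖ {4,6,0,2,1} = {5,3}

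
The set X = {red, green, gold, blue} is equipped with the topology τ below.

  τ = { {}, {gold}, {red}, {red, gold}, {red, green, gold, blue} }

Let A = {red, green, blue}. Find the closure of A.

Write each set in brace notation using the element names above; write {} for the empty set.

closure: X∖int(X∖A) = X∖{gold} = {red, green, blue}

{red, green, blue}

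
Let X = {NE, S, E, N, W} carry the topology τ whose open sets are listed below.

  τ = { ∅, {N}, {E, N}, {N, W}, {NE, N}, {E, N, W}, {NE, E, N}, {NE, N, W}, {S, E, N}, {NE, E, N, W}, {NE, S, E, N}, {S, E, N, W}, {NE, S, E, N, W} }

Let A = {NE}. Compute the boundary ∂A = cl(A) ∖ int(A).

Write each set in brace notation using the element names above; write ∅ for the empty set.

opens ⊆ A: ∅; union → int = ∅
complement {S, E, N, W}; its interior {S, E, N, W}; cl(A) = X∖{S, E, N, W} = {NE}
boundary = {NE} ∖ ∅ = {NE}

{NE}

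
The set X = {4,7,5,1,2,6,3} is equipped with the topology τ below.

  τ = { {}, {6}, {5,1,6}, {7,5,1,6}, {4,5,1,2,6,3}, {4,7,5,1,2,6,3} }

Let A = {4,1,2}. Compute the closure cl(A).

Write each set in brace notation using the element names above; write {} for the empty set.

{4,7,5,1,2,3}

X∖A={7,5,6,3}, int(X∖A)={6}, hence cl(A)={4,7,5,1,2,3}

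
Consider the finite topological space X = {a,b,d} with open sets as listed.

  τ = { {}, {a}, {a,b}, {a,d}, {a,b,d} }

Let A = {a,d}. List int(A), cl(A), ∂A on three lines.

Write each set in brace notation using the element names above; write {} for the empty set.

opens ⊆ A: {}, {a}, {a,d}; union → int = {a,d}
complement {b}; its interior {}; cl(A) = X∖{} = {a,b,d}
boundary = {a,b,d} ∖ {a,d} = {b}

int(A) = {a,d}
cl(A)  = {a,b,d}
∂A     = {b}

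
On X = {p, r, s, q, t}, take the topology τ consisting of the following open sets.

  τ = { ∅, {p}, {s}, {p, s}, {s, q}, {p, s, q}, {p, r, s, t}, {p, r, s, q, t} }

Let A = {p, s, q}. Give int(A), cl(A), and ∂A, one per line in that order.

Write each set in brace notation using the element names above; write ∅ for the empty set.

int(A) = {p, s, q}
cl(A)  = {p, r, s, q, t}
∂A     = {r, t}

open subsets of A: ∅, {s}, {p}, {s, q}, {p, s}, {p, s, q}; so int(A) = {p, s, q}
closure: X∖int(X∖A) = X∖∅ = {p, r, s, q, t}
∂A = {p, r, s, q, t} minus {p, s, q} = {r, t}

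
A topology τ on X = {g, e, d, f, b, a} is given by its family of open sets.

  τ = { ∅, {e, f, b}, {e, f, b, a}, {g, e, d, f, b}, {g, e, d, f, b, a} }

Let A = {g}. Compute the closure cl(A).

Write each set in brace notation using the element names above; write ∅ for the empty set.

{g, d}

complement {e, d, f, b, a}; its interior {e, f, b, a}; cl(A) = X∖{e, f, b, a} = {g, d}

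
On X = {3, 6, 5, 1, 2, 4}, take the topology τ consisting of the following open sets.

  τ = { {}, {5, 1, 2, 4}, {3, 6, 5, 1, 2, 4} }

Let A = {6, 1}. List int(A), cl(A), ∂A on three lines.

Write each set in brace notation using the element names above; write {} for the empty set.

U open, U⊆A: {}. int(A) = ⋃ = {}
X∖A={3, 5, 2, 4}, int(X∖A)={}, hence cl(A)={3, 6, 5, 1, 2, 4}
∂A: remove int from cl → {3, 6, 5, 1, 2, 4}

int(A) = {}
cl(A)  = {3, 6, 5, 1, 2, 4}
∂A     = {3, 6, 5, 1, 2, 4}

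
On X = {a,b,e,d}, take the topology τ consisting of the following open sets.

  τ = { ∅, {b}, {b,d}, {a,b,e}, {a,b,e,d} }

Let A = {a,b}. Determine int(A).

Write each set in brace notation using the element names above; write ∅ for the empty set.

{b}

open subsets of A: ∅, {b}; so int(A) = {b}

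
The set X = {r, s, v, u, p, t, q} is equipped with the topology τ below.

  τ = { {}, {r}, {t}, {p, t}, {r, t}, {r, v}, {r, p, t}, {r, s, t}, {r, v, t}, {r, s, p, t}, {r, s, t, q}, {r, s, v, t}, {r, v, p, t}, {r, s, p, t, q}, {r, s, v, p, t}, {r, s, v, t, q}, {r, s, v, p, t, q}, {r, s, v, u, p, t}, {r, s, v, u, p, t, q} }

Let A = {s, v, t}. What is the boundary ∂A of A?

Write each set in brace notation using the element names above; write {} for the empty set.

U open, U⊆A: {}, {t}. int(A) = ⋃ = {t}
X∖A={r, u, p, q}, int(X∖A)={r}, hence cl(A)={s, v, u, p, t, q}
∂A: remove int from cl → {s, v, u, p, q}

{s, v, u, p, q}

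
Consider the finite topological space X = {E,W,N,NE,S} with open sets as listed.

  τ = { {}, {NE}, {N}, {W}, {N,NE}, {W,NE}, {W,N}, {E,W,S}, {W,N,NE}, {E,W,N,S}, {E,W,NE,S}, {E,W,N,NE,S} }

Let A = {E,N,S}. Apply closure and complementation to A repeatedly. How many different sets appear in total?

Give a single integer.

4

X∖A={W,NE}, int(X∖A)={W,NE}, hence cl(A)={E,N,S}
Orbit (k=closure, c=complement):
  1. A     = {E,N,S}
  2. cA    = {W,NE}
  3. kcA   = {E,W,NE,S}
  4. ckcA  = {N}
(closed under both — stop)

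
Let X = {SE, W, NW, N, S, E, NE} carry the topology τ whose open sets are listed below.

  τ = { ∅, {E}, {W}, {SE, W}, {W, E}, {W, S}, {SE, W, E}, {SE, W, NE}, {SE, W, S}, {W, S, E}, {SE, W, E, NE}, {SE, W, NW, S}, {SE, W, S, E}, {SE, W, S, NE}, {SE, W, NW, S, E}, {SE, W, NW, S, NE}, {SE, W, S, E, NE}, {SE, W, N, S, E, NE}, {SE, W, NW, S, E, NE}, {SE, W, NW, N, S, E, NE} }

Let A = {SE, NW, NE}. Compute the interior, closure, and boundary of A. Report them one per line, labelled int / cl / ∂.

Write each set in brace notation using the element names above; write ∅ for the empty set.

opens ⊆ A: ∅; union → int = ∅
complement {W, N, S, E}; its interior {W, S, E}; cl(A) = X∖{W, S, E} = {SE, NW, N, NE}
boundary = {SE, NW, N, NE} ∖ ∅ = {SE, NW, N, NE}

int(A) = ∅
cl(A)  = {SE, NW, N, NE}
∂A     = {SE, NW, N, NE}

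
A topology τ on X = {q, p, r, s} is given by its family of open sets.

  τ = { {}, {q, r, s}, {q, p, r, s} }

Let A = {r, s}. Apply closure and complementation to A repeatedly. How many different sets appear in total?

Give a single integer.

4

complement {q, p}; its interior {}; cl(A) = X∖{} = {q, p, r, s}
With k = closure, c = complement:
  1. A     = {r, s}
  2. kA    = {q, p, r, s}
  3. cA    = {q, p}
  4. ckA   = {}
k, c of each give nothing new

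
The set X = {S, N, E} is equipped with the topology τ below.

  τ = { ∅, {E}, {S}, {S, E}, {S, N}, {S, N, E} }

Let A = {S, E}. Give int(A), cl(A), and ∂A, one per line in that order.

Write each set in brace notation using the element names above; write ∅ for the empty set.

int(A) = {S, E}
cl(A)  = {S, N, E}
∂A     = {N}

opens ⊆ A: ∅, {S}, {E}, {S, E}; union → int = {S, E}
complement {N}; its interior ∅; cl(A) = X∖∅ = {S, N, E}
boundary = {S, N, E} ∖ {S, E} = {N}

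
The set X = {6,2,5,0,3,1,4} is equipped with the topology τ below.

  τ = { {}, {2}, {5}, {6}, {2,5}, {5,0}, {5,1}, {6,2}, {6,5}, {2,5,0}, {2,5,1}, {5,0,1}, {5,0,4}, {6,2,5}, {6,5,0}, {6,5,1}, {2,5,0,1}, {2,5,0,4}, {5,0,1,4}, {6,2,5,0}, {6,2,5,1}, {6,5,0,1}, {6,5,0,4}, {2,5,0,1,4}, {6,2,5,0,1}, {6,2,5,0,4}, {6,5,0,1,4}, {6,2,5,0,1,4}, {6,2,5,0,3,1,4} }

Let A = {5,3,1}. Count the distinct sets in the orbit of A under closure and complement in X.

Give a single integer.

8

X∖A={6,2,0,4}, int(X∖A)={6,2}, hence cl(A)={5,0,3,1,4}
Orbit (k=closure, c=complement):
  1. A     = {5,3,1}
  2. kA    = {5,0,3,1,4}
  3. cA    = {6,2,0,4}
  4. ckA   = {6,2}
  5. kcA   = {6,2,0,3,4}
  6. kckA  = {6,2,3}
  7. ckcA  = {5,1}
  8. ckckA = {5,0,1,4}
(closed under both — stop)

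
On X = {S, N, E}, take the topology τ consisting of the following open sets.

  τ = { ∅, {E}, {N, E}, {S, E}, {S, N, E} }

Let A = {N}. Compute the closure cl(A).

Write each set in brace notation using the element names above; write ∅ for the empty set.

X∖A={S, E}, int(X∖A)={S, E}, hence cl(A)={N}

{N}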